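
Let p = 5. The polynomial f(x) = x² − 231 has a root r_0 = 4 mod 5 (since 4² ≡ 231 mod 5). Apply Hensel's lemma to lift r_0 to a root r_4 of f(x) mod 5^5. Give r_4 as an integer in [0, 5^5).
r_4 = 2309 (mod 3125)

Hensel's recurrence: r_{i+1} = r_i − f(r_i)·(f′(r_i))^{-1} mod 5^{i+2}, with f′(x) = 2x. Iterate:
  r_0 = 4 (mod 5)
  r_1 = 9 (mod 25)
  r_2 = 59 (mod 125)
  r_3 = 434 (mod 625)
  r_4 = 2309 (mod 3125)
Final: r_4 = 2309, and one checks f(r_4) ≡ 0 mod 5^5.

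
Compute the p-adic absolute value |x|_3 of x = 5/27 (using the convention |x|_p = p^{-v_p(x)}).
|5/27|_3 = 27

Step 1 — compute v_3(x) by factoring powers of 3 out of the numerator and denominator: v_3(5/27) = -3. Step 2 — apply |x|_p = p^{-v_p(x)} = 3^{3} = 27.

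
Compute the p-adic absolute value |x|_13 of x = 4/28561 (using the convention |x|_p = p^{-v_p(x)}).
|4/28561|_13 = 28561

Step 1 — compute v_13(x) by factoring powers of 13 out of the numerator and denominator: v_13(4/28561) = -4. Step 2 — apply |x|_p = p^{-v_p(x)} = 13^{4} = 28561.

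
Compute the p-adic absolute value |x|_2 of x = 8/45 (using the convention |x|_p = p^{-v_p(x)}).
|8/45|_2 = 1/8

Step 1 — compute v_2(x) by factoring powers of 2 out of the numerator and denominator: v_2(8/45) = 3. Step 2 — apply |x|_p = p^{-v_p(x)} = 2^{-3} = 1/8.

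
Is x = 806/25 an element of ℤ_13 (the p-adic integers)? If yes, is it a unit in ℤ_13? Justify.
x ∈ ℤ_13 but not a unit; v_13(x) = 1 > 0

ℤ_13 = {x ∈ ℚ_13 : v_13(x) ≥ 0} and ℤ_13^× = {x ∈ ℤ_13 : v_13(x) = 0}. Here v_13(806/25) = v_13(num) − v_13(den) = 1; compare against these criteria.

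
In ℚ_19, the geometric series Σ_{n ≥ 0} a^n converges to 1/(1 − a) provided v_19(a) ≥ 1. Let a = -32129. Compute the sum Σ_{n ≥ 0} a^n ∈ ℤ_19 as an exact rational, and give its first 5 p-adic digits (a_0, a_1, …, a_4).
Σ a^n = 1/(1 − a) = 1/32130;  first 5 digits = (1, 0, 6, 14, 16)

v_19(a) = 2 ≥ 1, so the series converges in ℤ_19 to 1/(1 − a) = 1/(1 − (-32129)) = 1/32130. Expand this rational in ℤ_19: compute digits iteratively via d_i = x_i mod 19, x_{i+1} = (x_i − d_i)/19. The first 5 digits are (1, 0, 6, 14, 16).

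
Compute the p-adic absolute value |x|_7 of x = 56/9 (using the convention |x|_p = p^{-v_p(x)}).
|56/9|_7 = 1/7

Step 1 — compute v_7(x) by factoring powers of 7 out of the numerator and denominator: v_7(56/9) = 1. Step 2 — apply |x|_p = p^{-v_p(x)} = 7^{-1} = 1/7.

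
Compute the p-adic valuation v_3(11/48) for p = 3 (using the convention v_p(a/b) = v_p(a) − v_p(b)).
v_3(11/48) = -1

Factor powers of 3 from the numerator and denominator of the reduced fraction: 11 = 3^0 · 11 and 48 = 3^1 · 16. Apply v_p(a/b) = v_p(a) − v_p(b): v_3(11/48) = 0 − 1 = -1.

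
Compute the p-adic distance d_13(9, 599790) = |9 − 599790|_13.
d_13(9, 599790) = 1/28561

Step 1 — x − y = 9 − 599790 = -599781. Step 2 — v_13(-599781) = 4 (factor: -599781 = −(13^4 · 21); the sign does not affect v_p). Step 3 — |x − y|_13 = 13^{-4} = 1/28561.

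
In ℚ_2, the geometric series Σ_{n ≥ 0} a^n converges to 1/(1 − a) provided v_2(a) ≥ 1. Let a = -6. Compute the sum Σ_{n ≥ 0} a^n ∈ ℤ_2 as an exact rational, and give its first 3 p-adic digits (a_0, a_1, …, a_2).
Σ a^n = 1/(1 − a) = 1/7;  first 3 digits = (1, 1, 1)

v_2(a) = 1 ≥ 1, so the series converges in ℤ_2 to 1/(1 − a) = 1/(1 − (-6)) = 1/7. Expand this rational in ℤ_2: compute digits iteratively via d_i = x_i mod 2, x_{i+1} = (x_i − d_i)/2. The first 3 digits are (1, 1, 1).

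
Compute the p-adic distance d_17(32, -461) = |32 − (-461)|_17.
d_17(32, -461) = 1/17

Step 1 — x − y = 32 − (-461) = 493. Step 2 — v_17(493) = 1 (factor: 493 = (17^1 · 29); the sign does not affect v_p). Step 3 — |x − y|_17 = 17^{-1} = 1/17.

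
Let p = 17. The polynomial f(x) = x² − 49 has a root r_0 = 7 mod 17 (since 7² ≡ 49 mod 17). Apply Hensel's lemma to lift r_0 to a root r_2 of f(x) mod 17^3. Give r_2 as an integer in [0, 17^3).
r_2 = 7 (mod 4913)

Hensel's recurrence: r_{i+1} = r_i − f(r_i)·(f′(r_i))^{-1} mod 17^{i+2}, with f′(x) = 2x. Iterate:
  r_0 = 7 (mod 17)
  r_1 = 7 (mod 289)
  r_2 = 7 (mod 4913)
Final: r_2 = 7, and one checks f(r_2) ≡ 0 mod 17^3.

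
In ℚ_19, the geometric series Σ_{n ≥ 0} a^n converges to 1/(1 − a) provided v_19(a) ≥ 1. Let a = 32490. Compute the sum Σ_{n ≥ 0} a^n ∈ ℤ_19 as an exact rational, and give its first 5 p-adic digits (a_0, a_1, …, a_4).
Σ a^n = 1/(1 − a) = -1/32489;  first 5 digits = (1, 0, 14, 4, 6)

v_19(a) = 2 ≥ 1, so the series converges in ℤ_19 to 1/(1 − a) = 1/(1 − 32490) = -1/32489. Expand this rational in ℤ_19: compute digits iteratively via d_i = x_i mod 19, x_{i+1} = (x_i − d_i)/19. The first 5 digits are (1, 0, 14, 4, 6).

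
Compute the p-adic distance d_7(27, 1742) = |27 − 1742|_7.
d_7(27, 1742) = 1/343

Step 1 — x − y = 27 − 1742 = -1715. Step 2 — v_7(-1715) = 3 (factor: -1715 = −(7^3 · 5); the sign does not affect v_p). Step 3 — |x − y|_7 = 7^{-3} = 1/343.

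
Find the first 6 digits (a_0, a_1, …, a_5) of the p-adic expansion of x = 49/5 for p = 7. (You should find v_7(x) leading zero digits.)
(a_0, …, a_5) = (0, 0, 3, 1, 4, 5)

v_7(49/5) = 2, so a_0 = ... = a_1 = 0. Factor out: x = 7^2 · u with u = 1/5 a unit in ℤ_7. Expand u iteratively via a_{v+i} = u_i mod 7, u_{i+1} = (u_i − a_{v+i})/7:
  u_0 = 1/5;  a_2 = 3;  u_1 = (u_0 − 3)/7 = -2/5
  u_1 = -2/5;  a_3 = 1;  u_2 = (u_1 − 1)/7 = -1/5
  u_2 = -1/5;  a_4 = 4;  u_3 = (u_2 − 4)/7 = -3/5
  u_3 = -3/5;  a_5 = 5;  u_4 = (u_3 − 5)/7 = -4/5
Digits: (0, 0, 3, 1, 4, 5).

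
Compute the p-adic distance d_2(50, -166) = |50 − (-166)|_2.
d_2(50, -166) = 1/8

Step 1 — x − y = 50 − (-166) = 216. Step 2 — v_2(216) = 3 (factor: 216 = (2^3 · 27); the sign does not affect v_p). Step 3 — |x − y|_2 = 2^{-3} = 1/8.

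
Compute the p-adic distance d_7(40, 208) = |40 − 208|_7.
d_7(40, 208) = 1/7

Step 1 — x − y = 40 − 208 = -168. Step 2 — v_7(-168) = 1 (factor: -168 = −(7^1 · 24); the sign does not affect v_p). Step 3 — |x − y|_7 = 7^{-1} = 1/7.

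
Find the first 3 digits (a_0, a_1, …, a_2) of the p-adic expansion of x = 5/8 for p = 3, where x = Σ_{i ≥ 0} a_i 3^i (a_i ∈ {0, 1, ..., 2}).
(a_0, …, a_2) = (1, 1, 0)

v_3(5/8) = 0 (numerator and denominator both coprime to 3), so x ∈ ℤ_3^×. Compute digits iteratively via a_i = x_i mod 3, x_{i+1} = (x_i − a_i)/3, with x_0 = x:
  x_0 = 5/8;  a_0 = 1;  x_1 = (x_0 − 1)/3 = -1/8
  x_1 = -1/8;  a_1 = 1;  x_2 = (x_1 − 1)/3 = -3/8
  x_2 = -3/8;  a_2 = 0;  x_3 = (x_2 − 0)/3 = -1/8
Digits: (1, 1, 0).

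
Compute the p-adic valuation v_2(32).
v_2(32) = 5

v_2(n) is the largest exponent k such that 2^k divides n. Factor out: 32 = 2^5 · 1. (Sign doesn't affect v_p.) So v_2(32) = 5.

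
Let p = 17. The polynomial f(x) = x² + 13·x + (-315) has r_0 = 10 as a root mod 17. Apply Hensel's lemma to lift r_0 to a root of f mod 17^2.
r_1 = 214 (mod 289)

Hensel: r_{i+1} = r_i − f(r_i)·(f′(r_i))^{-1} mod 17^{i+2}, f′(x) = 2x + 13. Iterate:
  r_0 = 10 (mod 17)
  r_1 = 214 (mod 289)
Final: r = 214 satisfies f(r) ≡ 0 mod 17^2.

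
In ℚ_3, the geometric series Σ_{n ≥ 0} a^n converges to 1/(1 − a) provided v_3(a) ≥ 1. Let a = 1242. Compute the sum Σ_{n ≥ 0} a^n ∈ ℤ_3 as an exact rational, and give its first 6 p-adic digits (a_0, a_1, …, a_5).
Σ a^n = 1/(1 − a) = -1/1241;  first 6 digits = (1, 0, 0, 1, 0, 2)

v_3(a) = 3 ≥ 1, so the series converges in ℤ_3 to 1/(1 − a) = 1/(1 − 1242) = -1/1241. Expand this rational in ℤ_3: compute digits iteratively via d_i = x_i mod 3, x_{i+1} = (x_i − d_i)/3. The first 6 digits are (1, 0, 0, 1, 0, 2).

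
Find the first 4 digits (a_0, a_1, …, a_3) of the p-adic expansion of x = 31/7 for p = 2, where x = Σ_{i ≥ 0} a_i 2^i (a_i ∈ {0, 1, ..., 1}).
(a_0, …, a_3) = (1, 0, 0, 1)

v_2(31/7) = 0 (numerator and denominator both coprime to 2), so x ∈ ℤ_2^×. Compute digits iteratively via a_i = x_i mod 2, x_{i+1} = (x_i − a_i)/2, with x_0 = x:
  x_0 = 31/7;  a_0 = 1;  x_1 = (x_0 − 1)/2 = 12/7
  x_1 = 12/7;  a_1 = 0;  x_2 = (x_1 − 0)/2 = 6/7
  x_2 = 6/7;  a_2 = 0;  x_3 = (x_2 − 0)/2 = 3/7
  x_3 = 3/7;  a_3 = 1;  x_4 = (x_3 − 1)/2 = -2/7
Digits: (1, 0, 0, 1).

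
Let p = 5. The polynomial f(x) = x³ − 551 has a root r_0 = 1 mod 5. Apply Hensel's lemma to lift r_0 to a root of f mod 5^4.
r_3 = 601 (mod 625)

Hensel: r_{i+1} = r_i − f(r_i)/f′(r_i) mod 5^{i+2}, where f′(x) = 3x². Iterate:
  r_0 = 1 (mod 5)
  r_1 = 1 (mod 25)
  r_2 = 101 (mod 125)
  r_3 = 601 (mod 625)
Final: r = 601 with f(r) ≡ 0 mod 5^4.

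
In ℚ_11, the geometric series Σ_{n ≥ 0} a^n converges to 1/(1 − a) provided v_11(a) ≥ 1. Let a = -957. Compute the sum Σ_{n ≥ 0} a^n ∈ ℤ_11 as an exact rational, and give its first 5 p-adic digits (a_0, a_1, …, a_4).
Σ a^n = 1/(1 − a) = 1/958;  first 5 digits = (1, 1, 4, 6, 6)

v_11(a) = 1 ≥ 1, so the series converges in ℤ_11 to 1/(1 − a) = 1/(1 − (-957)) = 1/958. Expand this rational in ℤ_11: compute digits iteratively via d_i = x_i mod 11, x_{i+1} = (x_i − d_i)/11. The first 5 digits are (1, 1, 4, 6, 6).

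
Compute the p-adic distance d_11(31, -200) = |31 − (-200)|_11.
d_11(31, -200) = 1/11

Step 1 — x − y = 31 − (-200) = 231. Step 2 — v_11(231) = 1 (factor: 231 = (11^1 · 21); the sign does not affect v_p). Step 3 — |x − y|_11 = 11^{-1} = 1/11.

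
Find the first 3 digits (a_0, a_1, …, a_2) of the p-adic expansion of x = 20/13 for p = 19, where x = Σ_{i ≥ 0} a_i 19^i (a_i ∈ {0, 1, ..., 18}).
(a_0, …, a_2) = (3, 16, 5)

v_19(20/13) = 0 (numerator and denominator both coprime to 19), so x ∈ ℤ_19^×. Compute digits iteratively via a_i = x_i mod 19, x_{i+1} = (x_i − a_i)/19, with x_0 = x:
  x_0 = 20/13;  a_0 = 3;  x_1 = (x_0 − 3)/19 = -1/13
  x_1 = -1/13;  a_1 = 16;  x_2 = (x_1 − 16)/19 = -11/13
  x_2 = -11/13;  a_2 = 5;  x_3 = (x_2 − 5)/19 = -4/13
Digits: (3, 16, 5).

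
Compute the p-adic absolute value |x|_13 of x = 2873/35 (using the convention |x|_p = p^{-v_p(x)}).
|2873/35|_13 = 1/169

Step 1 — compute v_13(x) by factoring powers of 13 out of the numerator and denominator: v_13(2873/35) = 2. Step 2 — apply |x|_p = p^{-v_p(x)} = 13^{-2} = 1/169.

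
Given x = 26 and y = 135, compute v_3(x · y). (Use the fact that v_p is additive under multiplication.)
v_3(3510) = 3

v_p(x) = 0 (factor: 26 = 3^0 · 26); v_p(y) = 3 (factor: 135 = 3^3 · 5). Additivity: v_p(xy) = v_p(x) + v_p(y) = 0 + 3 = 3. (Direct check: xy = 3510 = 3^3 · (130).)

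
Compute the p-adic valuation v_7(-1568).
v_7(-1568) = 2

v_7(n) is the largest exponent k such that 7^k divides n. Factor out: -1568 = -7^2 · 32. (Sign doesn't affect v_p.) So v_7(-1568) = 2.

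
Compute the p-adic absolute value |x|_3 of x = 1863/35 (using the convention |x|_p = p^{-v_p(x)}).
|1863/35|_3 = 1/81

Step 1 — compute v_3(x) by factoring powers of 3 out of the numerator and denominator: v_3(1863/35) = 4. Step 2 — apply |x|_p = p^{-v_p(x)} = 3^{-4} = 1/81.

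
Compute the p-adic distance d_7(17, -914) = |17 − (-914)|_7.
d_7(17, -914) = 1/49

Step 1 — x − y = 17 − (-914) = 931. Step 2 — v_7(931) = 2 (factor: 931 = (7^2 · 19); the sign does not affect v_p). Step 3 — |x − y|_7 = 7^{-2} = 1/49.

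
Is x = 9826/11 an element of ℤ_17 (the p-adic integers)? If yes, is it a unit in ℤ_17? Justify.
x ∈ ℤ_17 but not a unit; v_17(x) = 3 > 0

ℤ_17 = {x ∈ ℚ_17 : v_17(x) ≥ 0} and ℤ_17^× = {x ∈ ℤ_17 : v_17(x) = 0}. Here v_17(9826/11) = v_17(num) − v_17(den) = 3; compare against these criteria.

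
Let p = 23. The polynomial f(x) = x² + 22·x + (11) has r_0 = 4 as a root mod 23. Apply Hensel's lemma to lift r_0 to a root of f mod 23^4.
r_3 = 99893 (mod 279841)

Hensel: r_{i+1} = r_i − f(r_i)·(f′(r_i))^{-1} mod 23^{i+2}, f′(x) = 2x + 22. Iterate:
  r_0 = 4 (mod 23)
  r_1 = 441 (mod 529)
  r_2 = 2557 (mod 12167)
  r_3 = 99893 (mod 279841)
Final: r = 99893 satisfies f(r) ≡ 0 mod 23^4.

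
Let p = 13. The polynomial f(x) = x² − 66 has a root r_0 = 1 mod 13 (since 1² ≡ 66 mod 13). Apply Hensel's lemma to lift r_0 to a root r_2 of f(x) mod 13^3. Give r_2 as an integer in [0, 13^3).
r_2 = 1977 (mod 2197)

Hensel's recurrence: r_{i+1} = r_i − f(r_i)·(f′(r_i))^{-1} mod 13^{i+2}, with f′(x) = 2x. Iterate:
  r_0 = 1 (mod 13)
  r_1 = 118 (mod 169)
  r_2 = 1977 (mod 2197)
Final: r_2 = 1977, and one checks f(r_2) ≡ 0 mod 13^3.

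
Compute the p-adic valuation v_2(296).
v_2(296) = 3

v_2(n) is the largest exponent k such that 2^k divides n. Factor out: 296 = 2^3 · 37. (Sign doesn't affect v_p.) So v_2(296) = 3.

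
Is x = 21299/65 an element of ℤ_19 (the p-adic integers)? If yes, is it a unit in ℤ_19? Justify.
x ∈ ℤ_19 but not a unit; v_19(x) = 2 > 0

ℤ_19 = {x ∈ ℚ_19 : v_19(x) ≥ 0} and ℤ_19^× = {x ∈ ℤ_19 : v_19(x) = 0}. Here v_19(21299/65) = v_19(num) − v_19(den) = 2; compare against these criteria.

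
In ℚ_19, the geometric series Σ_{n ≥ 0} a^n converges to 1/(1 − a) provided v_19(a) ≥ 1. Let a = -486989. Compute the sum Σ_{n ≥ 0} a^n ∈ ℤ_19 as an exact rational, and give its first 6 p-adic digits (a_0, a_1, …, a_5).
Σ a^n = 1/(1 − a) = 1/486990;  first 6 digits = (1, 0, 0, 5, 15, 18)

v_19(a) = 3 ≥ 1, so the series converges in ℤ_19 to 1/(1 − a) = 1/(1 − (-486989)) = 1/486990. Expand this rational in ℤ_19: compute digits iteratively via d_i = x_i mod 19, x_{i+1} = (x_i − d_i)/19. The first 6 digits are (1, 0, 0, 5, 15, 18).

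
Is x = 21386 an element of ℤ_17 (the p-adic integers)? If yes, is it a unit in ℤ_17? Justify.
x ∈ ℤ_17 but not a unit; v_17(x) = 2 > 0

ℤ_17 = {x ∈ ℚ_17 : v_17(x) ≥ 0} and ℤ_17^× = {x ∈ ℤ_17 : v_17(x) = 0}. Here v_17(21386) = v_17(num) − v_17(den) = 2; compare against these criteria.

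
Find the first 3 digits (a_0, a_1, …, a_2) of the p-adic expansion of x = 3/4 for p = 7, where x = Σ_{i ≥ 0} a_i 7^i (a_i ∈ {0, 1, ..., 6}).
(a_0, …, a_2) = (6, 1, 5)

v_7(3/4) = 0 (numerator and denominator both coprime to 7), so x ∈ ℤ_7^×. Compute digits iteratively via a_i = x_i mod 7, x_{i+1} = (x_i − a_i)/7, with x_0 = x:
  x_0 = 3/4;  a_0 = 6;  x_1 = (x_0 − 6)/7 = -3/4
  x_1 = -3/4;  a_1 = 1;  x_2 = (x_1 − 1)/7 = -1/4
  x_2 = -1/4;  a_2 = 5;  x_3 = (x_2 − 5)/7 = -3/4
Digits: (6, 1, 5).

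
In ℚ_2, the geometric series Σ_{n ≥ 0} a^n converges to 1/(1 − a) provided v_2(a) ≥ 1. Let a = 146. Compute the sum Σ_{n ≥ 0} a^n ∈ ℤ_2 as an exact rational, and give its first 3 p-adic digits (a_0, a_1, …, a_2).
Σ a^n = 1/(1 − a) = -1/145;  first 3 digits = (1, 1, 1)

v_2(a) = 1 ≥ 1, so the series converges in ℤ_2 to 1/(1 − a) = 1/(1 − 146) = -1/145. Expand this rational in ℤ_2: compute digits iteratively via d_i = x_i mod 2, x_{i+1} = (x_i − d_i)/2. The first 3 digits are (1, 1, 1).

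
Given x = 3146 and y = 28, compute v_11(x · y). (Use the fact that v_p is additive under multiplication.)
v_11(88088) = 2

v_p(x) = 2 (factor: 3146 = 11^2 · 26); v_p(y) = 0 (factor: 28 = 11^0 · 28). Additivity: v_p(xy) = v_p(x) + v_p(y) = 2 + 0 = 2. (Direct check: xy = 88088 = 11^2 · (728).)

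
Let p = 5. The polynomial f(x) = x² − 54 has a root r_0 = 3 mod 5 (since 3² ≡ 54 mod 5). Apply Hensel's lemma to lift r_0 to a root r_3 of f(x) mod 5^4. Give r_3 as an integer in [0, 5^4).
r_3 = 298 (mod 625)

Hensel's recurrence: r_{i+1} = r_i − f(r_i)·(f′(r_i))^{-1} mod 5^{i+2}, with f′(x) = 2x. Iterate:
  r_0 = 3 (mod 5)
  r_1 = 23 (mod 25)
  r_2 = 48 (mod 125)
  r_3 = 298 (mod 625)
Final: r_3 = 298, and one checks f(r_3) ≡ 0 mod 5^4.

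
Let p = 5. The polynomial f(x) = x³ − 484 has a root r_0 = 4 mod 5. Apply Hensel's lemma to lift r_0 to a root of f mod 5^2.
r_1 = 19 (mod 25)

Hensel: r_{i+1} = r_i − f(r_i)/f′(r_i) mod 5^{i+2}, where f′(x) = 3x². Iterate:
  r_0 = 4 (mod 5)
  r_1 = 19 (mod 25)
Final: r = 19 with f(r) ≡ 0 mod 5^2.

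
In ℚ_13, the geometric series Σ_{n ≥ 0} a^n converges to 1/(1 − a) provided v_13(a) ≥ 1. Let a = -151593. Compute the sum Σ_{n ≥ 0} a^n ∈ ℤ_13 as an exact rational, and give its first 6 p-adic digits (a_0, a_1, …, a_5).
Σ a^n = 1/(1 − a) = 1/151594;  first 6 digits = (1, 0, 0, 9, 7, 12)

v_13(a) = 3 ≥ 1, so the series converges in ℤ_13 to 1/(1 − a) = 1/(1 − (-151593)) = 1/151594. Expand this rational in ℤ_13: compute digits iteratively via d_i = x_i mod 13, x_{i+1} = (x_i − d_i)/13. The first 6 digits are (1, 0, 0, 9, 7, 12).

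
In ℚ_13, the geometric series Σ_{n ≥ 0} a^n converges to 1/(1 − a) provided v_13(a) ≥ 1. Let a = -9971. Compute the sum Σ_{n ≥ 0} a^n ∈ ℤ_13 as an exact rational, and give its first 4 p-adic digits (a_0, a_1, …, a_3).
Σ a^n = 1/(1 − a) = 1/9972;  first 4 digits = (1, 0, 6, 8)

v_13(a) = 2 ≥ 1, so the series converges in ℤ_13 to 1/(1 − a) = 1/(1 − (-9971)) = 1/9972. Expand this rational in ℤ_13: compute digits iteratively via d_i = x_i mod 13, x_{i+1} = (x_i − d_i)/13. The first 4 digits are (1, 0, 6, 8).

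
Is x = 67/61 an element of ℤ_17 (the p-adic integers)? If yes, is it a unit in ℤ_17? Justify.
x ∈ ℤ_17^× (unit); v_17(x) = 0

ℤ_17 = {x ∈ ℚ_17 : v_17(x) ≥ 0} and ℤ_17^× = {x ∈ ℤ_17 : v_17(x) = 0}. Here v_17(67/61) = v_17(num) − v_17(den) = 0; compare against these criteria.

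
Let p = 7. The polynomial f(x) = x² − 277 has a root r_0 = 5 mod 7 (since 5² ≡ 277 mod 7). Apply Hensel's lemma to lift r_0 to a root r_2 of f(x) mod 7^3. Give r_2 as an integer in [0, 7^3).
r_2 = 285 (mod 343)

Hensel's recurrence: r_{i+1} = r_i − f(r_i)·(f′(r_i))^{-1} mod 7^{i+2}, with f′(x) = 2x. Iterate:
  r_0 = 5 (mod 7)
  r_1 = 40 (mod 49)
  r_2 = 285 (mod 343)
Final: r_2 = 285, and one checks f(r_2) ≡ 0 mod 7^3.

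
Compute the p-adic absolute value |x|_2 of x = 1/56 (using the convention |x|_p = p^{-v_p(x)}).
|1/56|_2 = 8

Step 1 — compute v_2(x) by factoring powers of 2 out of the numerator and denominator: v_2(1/56) = -3. Step 2 — apply |x|_p = p^{-v_p(x)} = 2^{3} = 8.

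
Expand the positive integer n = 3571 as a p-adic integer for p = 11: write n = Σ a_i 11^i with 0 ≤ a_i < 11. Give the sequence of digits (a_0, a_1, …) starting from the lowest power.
(a_0, a_1, …) = (7, 5, 7, 2)

Repeated division by 11 gives the digits low-to-high: 3571 = 7 + 5·11^1 + 7·11^2 + 2·11^3. Digit sequence: (7, 5, 7, 2).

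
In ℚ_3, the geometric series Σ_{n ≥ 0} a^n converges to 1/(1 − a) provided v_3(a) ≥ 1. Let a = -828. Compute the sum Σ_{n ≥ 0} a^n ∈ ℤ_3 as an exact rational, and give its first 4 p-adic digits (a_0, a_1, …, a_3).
Σ a^n = 1/(1 − a) = 1/829;  first 4 digits = (1, 0, 1, 2)

v_3(a) = 2 ≥ 1, so the series converges in ℤ_3 to 1/(1 − a) = 1/(1 − (-828)) = 1/829. Expand this rational in ℤ_3: compute digits iteratively via d_i = x_i mod 3, x_{i+1} = (x_i − d_i)/3. The first 4 digits are (1, 0, 1, 2).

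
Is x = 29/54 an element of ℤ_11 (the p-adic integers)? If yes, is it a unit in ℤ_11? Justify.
x ∈ ℤ_11^× (unit); v_11(x) = 0

ℤ_11 = {x ∈ ℚ_11 : v_11(x) ≥ 0} and ℤ_11^× = {x ∈ ℤ_11 : v_11(x) = 0}. Here v_11(29/54) = v_11(num) − v_11(den) = 0; compare against these criteria.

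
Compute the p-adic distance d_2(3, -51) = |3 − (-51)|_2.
d_2(3, -51) = 1/2

Step 1 — x − y = 3 − (-51) = 54. Step 2 — v_2(54) = 1 (factor: 54 = (2^1 · 27); the sign does not affect v_p). Step 3 — |x − y|_2 = 2^{-1} = 1/2.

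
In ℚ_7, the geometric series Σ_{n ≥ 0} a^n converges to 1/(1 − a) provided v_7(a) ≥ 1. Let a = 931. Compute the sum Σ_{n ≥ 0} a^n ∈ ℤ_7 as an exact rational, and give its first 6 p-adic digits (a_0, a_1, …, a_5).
Σ a^n = 1/(1 − a) = -1/930;  first 6 digits = (1, 0, 5, 2, 4, 2)

v_7(a) = 2 ≥ 1, so the series converges in ℤ_7 to 1/(1 − a) = 1/(1 − 931) = -1/930. Expand this rational in ℤ_7: compute digits iteratively via d_i = x_i mod 7, x_{i+1} = (x_i − d_i)/7. The first 6 digits are (1, 0, 5, 2, 4, 2).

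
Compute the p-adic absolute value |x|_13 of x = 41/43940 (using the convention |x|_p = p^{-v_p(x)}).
|41/43940|_13 = 2197

Step 1 — compute v_13(x) by factoring powers of 13 out of the numerator and denominator: v_13(41/43940) = -3. Step 2 — apply |x|_p = p^{-v_p(x)} = 13^{3} = 2197.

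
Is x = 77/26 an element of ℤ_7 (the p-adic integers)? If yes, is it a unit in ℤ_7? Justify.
x ∈ ℤ_7 but not a unit; v_7(x) = 1 > 0

ℤ_7 = {x ∈ ℚ_7 : v_7(x) ≥ 0} and ℤ_7^× = {x ∈ ℤ_7 : v_7(x) = 0}. Here v_7(77/26) = v_7(num) − v_7(den) = 1; compare against these criteria.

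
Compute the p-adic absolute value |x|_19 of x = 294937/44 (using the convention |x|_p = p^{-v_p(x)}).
|294937/44|_19 = 1/6859

Step 1 — compute v_19(x) by factoring powers of 19 out of the numerator and denominator: v_19(294937/44) = 3. Step 2 — apply |x|_p = p^{-v_p(x)} = 19^{-3} = 1/6859.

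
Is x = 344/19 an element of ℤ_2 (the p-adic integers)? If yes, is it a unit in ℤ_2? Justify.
x ∈ ℤ_2 but not a unit; v_2(x) = 3 > 0

ℤ_2 = {x ∈ ℚ_2 : v_2(x) ≥ 0} and ℤ_2^× = {x ∈ ℤ_2 : v_2(x) = 0}. Here v_2(344/19) = v_2(num) − v_2(den) = 3; compare against these criteria.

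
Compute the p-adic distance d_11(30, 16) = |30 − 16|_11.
d_11(30, 16) = 1

Step 1 — x − y = 30 − 16 = 14. Step 2 — v_11(14) = 0 (factor: 14 = (11^0 · 14); the sign does not affect v_p). Step 3 — |x − y|_11 = 11^{0} = 1.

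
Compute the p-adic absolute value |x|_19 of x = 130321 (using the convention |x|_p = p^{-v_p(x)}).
|130321|_19 = 1/130321

Step 1 — compute v_19(x) by factoring powers of 19 out of the numerator and denominator: v_19(130321) = 4. Step 2 — apply |x|_p = p^{-v_p(x)} = 19^{-4} = 1/130321.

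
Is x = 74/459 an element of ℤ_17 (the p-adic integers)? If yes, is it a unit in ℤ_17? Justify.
x ∉ ℤ_17 (v_17(x) = -1 < 0)

ℤ_17 = {x ∈ ℚ_17 : v_17(x) ≥ 0} and ℤ_17^× = {x ∈ ℤ_17 : v_17(x) = 0}. Here v_17(74/459) = v_17(num) − v_17(den) = -1; compare against these criteria.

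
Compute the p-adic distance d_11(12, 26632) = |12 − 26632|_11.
d_11(12, 26632) = 1/1331

Step 1 — x − y = 12 − 26632 = -26620. Step 2 — v_11(-26620) = 3 (factor: -26620 = −(11^3 · 20); the sign does not affect v_p). Step 3 — |x − y|_11 = 11^{-3} = 1/1331.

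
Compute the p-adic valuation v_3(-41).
v_3(-41) = 0

v_3(n) is the largest exponent k such that 3^k divides n. Factor out: -41 = -3^0 · 41. (Sign doesn't affect v_p.) So v_3(-41) = 0.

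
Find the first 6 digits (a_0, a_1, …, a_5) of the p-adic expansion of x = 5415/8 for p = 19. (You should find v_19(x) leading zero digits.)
(a_0, …, a_5) = (0, 0, 9, 2, 7, 2)

v_19(5415/8) = 2, so a_0 = ... = a_1 = 0. Factor out: x = 19^2 · u with u = 15/8 a unit in ℤ_19. Expand u iteratively via a_{v+i} = u_i mod 19, u_{i+1} = (u_i − a_{v+i})/19:
  u_0 = 15/8;  a_2 = 9;  u_1 = (u_0 − 9)/19 = -3/8
  u_1 = -3/8;  a_3 = 2;  u_2 = (u_1 − 2)/19 = -1/8
  u_2 = -1/8;  a_4 = 7;  u_3 = (u_2 − 7)/19 = -3/8
  u_3 = -3/8;  a_5 = 2;  u_4 = (u_3 − 2)/19 = -1/8
Digits: (0, 0, 9, 2, 7, 2).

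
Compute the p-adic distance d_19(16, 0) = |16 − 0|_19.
d_19(16, 0) = 1

Step 1 — x − y = 16 − 0 = 16. Step 2 — v_19(16) = 0 (factor: 16 = (19^0 · 16); the sign does not affect v_p). Step 3 — |x − y|_19 = 19^{0} = 1.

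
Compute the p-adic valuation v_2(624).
v_2(624) = 4

v_2(n) is the largest exponent k such that 2^k divides n. Factor out: 624 = 2^4 · 39. (Sign doesn't affect v_p.) So v_2(624) = 4.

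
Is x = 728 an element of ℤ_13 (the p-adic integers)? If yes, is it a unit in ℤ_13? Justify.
x ∈ ℤ_13 but not a unit; v_13(x) = 1 > 0

ℤ_13 = {x ∈ ℚ_13 : v_13(x) ≥ 0} and ℤ_13^× = {x ∈ ℤ_13 : v_13(x) = 0}. Here v_13(728) = v_13(num) − v_13(den) = 1; compare against these criteria.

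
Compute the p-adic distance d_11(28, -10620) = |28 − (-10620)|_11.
d_11(28, -10620) = 1/1331

Step 1 — x − y = 28 − (-10620) = 10648. Step 2 — v_11(10648) = 3 (factor: 10648 = (11^3 · 8); the sign does not affect v_p). Step 3 — |x − y|_11 = 11^{-3} = 1/1331.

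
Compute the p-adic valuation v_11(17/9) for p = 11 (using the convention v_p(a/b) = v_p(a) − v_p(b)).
v_11(17/9) = 0

Factor powers of 11 from the numerator and denominator of the reduced fraction: 17 = 11^0 · 17 and 9 = 11^0 · 9. Apply v_p(a/b) = v_p(a) − v_p(b): v_11(17/9) = 0 − 0 = 0.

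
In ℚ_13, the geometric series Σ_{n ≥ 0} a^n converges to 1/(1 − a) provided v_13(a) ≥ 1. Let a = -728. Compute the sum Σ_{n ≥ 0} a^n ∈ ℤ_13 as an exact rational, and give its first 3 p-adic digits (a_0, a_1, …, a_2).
Σ a^n = 1/(1 − a) = 1/729;  first 3 digits = (1, 9, 11)

v_13(a) = 1 ≥ 1, so the series converges in ℤ_13 to 1/(1 − a) = 1/(1 − (-728)) = 1/729. Expand this rational in ℤ_13: compute digits iteratively via d_i = x_i mod 13, x_{i+1} = (x_i − d_i)/13. The first 3 digits are (1, 9, 11).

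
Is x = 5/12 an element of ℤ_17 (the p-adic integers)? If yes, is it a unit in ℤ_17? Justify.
x ∈ ℤ_17^× (unit); v_17(x) = 0

ℤ_17 = {x ∈ ℚ_17 : v_17(x) ≥ 0} and ℤ_17^× = {x ∈ ℤ_17 : v_17(x) = 0}. Here v_17(5/12) = v_17(num) − v_17(den) = 0; compare against these criteria.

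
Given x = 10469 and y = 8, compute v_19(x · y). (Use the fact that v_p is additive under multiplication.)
v_19(83752) = 2

v_p(x) = 2 (factor: 10469 = 19^2 · 29); v_p(y) = 0 (factor: 8 = 19^0 · 8). Additivity: v_p(xy) = v_p(x) + v_p(y) = 2 + 0 = 2. (Direct check: xy = 83752 = 19^2 · (232).)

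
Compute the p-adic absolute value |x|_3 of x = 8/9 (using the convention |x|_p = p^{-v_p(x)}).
|8/9|_3 = 9

Step 1 — compute v_3(x) by factoring powers of 3 out of the numerator and denominator: v_3(8/9) = -2. Step 2 — apply |x|_p = p^{-v_p(x)} = 3^{2} = 9.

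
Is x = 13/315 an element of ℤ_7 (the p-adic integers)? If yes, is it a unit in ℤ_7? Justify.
x ∉ ℤ_7 (v_7(x) = -1 < 0)

ℤ_7 = {x ∈ ℚ_7 : v_7(x) ≥ 0} and ℤ_7^× = {x ∈ ℤ_7 : v_7(x) = 0}. Here v_7(13/315) = v_7(num) − v_7(den) = -1; compare against these criteria.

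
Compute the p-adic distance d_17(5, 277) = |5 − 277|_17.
d_17(5, 277) = 1/17

Step 1 — x − y = 5 − 277 = -272. Step 2 — v_17(-272) = 1 (factor: -272 = −(17^1 · 16); the sign does not affect v_p). Step 3 — |x − y|_17 = 17^{-1} = 1/17.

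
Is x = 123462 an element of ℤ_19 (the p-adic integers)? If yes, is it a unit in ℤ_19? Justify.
x ∈ ℤ_19 but not a unit; v_19(x) = 3 > 0

ℤ_19 = {x ∈ ℚ_19 : v_19(x) ≥ 0} and ℤ_19^× = {x ∈ ℤ_19 : v_19(x) = 0}. Here v_19(123462) = v_19(num) − v_19(den) = 3; compare against these criteria.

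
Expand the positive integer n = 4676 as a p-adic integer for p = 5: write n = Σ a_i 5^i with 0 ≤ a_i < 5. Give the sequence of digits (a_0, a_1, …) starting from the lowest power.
(a_0, a_1, …) = (1, 0, 2, 2, 2, 1)

Repeated division by 5 gives the digits low-to-high: 4676 = 1 + 2·5^2 + 2·5^3 + 2·5^4 + 1·5^5. Digit sequence: (1, 0, 2, 2, 2, 1).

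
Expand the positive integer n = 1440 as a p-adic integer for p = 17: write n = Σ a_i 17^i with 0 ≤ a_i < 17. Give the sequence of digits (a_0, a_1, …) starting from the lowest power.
(a_0, a_1, …) = (12, 16, 4)

Repeated division by 17 gives the digits low-to-high: 1440 = 12 + 16·17^1 + 4·17^2. Digit sequence: (12, 16, 4).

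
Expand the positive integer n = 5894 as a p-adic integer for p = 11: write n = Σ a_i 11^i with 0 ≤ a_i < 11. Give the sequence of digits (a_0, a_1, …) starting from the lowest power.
(a_0, a_1, …) = (9, 7, 4, 4)

Repeated division by 11 gives the digits low-to-high: 5894 = 9 + 7·11^1 + 4·11^2 + 4·11^3. Digit sequence: (9, 7, 4, 4).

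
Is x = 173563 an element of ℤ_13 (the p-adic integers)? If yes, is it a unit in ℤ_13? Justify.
x ∈ ℤ_13 but not a unit; v_13(x) = 3 > 0

ℤ_13 = {x ∈ ℚ_13 : v_13(x) ≥ 0} and ℤ_13^× = {x ∈ ℤ_13 : v_13(x) = 0}. Here v_13(173563) = v_13(num) − v_13(den) = 3; compare against these criteria.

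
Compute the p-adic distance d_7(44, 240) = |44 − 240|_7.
d_7(44, 240) = 1/49

Step 1 — x − y = 44 − 240 = -196. Step 2 — v_7(-196) = 2 (factor: -196 = −(7^2 · 4); the sign does not affect v_p). Step 3 — |x − y|_7 = 7^{-2} = 1/49.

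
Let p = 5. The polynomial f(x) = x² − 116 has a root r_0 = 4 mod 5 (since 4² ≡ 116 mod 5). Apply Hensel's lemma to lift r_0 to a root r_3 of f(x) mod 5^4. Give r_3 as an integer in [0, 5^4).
r_3 = 329 (mod 625)

Hensel's recurrence: r_{i+1} = r_i − f(r_i)·(f′(r_i))^{-1} mod 5^{i+2}, with f′(x) = 2x. Iterate:
  r_0 = 4 (mod 5)
  r_1 = 4 (mod 25)
  r_2 = 79 (mod 125)
  r_3 = 329 (mod 625)
Final: r_3 = 329, and one checks f(r_3) ≡ 0 mod 5^4.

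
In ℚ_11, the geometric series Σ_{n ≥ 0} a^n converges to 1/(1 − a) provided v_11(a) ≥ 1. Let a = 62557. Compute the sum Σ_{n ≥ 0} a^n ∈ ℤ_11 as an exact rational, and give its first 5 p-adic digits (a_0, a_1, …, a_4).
Σ a^n = 1/(1 − a) = -1/62556;  first 5 digits = (1, 0, 0, 3, 4)

v_11(a) = 3 ≥ 1, so the series converges in ℤ_11 to 1/(1 − a) = 1/(1 − 62557) = -1/62556. Expand this rational in ℤ_11: compute digits iteratively via d_i = x_i mod 11, x_{i+1} = (x_i − d_i)/11. The first 5 digits are (1, 0, 0, 3, 4).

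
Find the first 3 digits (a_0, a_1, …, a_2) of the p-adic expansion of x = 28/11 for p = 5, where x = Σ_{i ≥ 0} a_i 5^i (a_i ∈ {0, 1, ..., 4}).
(a_0, …, a_2) = (3, 4, 1)

v_5(28/11) = 0 (numerator and denominator both coprime to 5), so x ∈ ℤ_5^×. Compute digits iteratively via a_i = x_i mod 5, x_{i+1} = (x_i − a_i)/5, with x_0 = x:
  x_0 = 28/11;  a_0 = 3;  x_1 = (x_0 − 3)/5 = -1/11
  x_1 = -1/11;  a_1 = 4;  x_2 = (x_1 − 4)/5 = -9/11
  x_2 = -9/11;  a_2 = 1;  x_3 = (x_2 − 1)/5 = -4/11
Digits: (3, 4, 1).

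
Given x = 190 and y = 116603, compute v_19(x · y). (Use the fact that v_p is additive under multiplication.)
v_19(22154570) = 4

v_p(x) = 1 (factor: 190 = 19^1 · 10); v_p(y) = 3 (factor: 116603 = 19^3 · 17). Additivity: v_p(xy) = v_p(x) + v_p(y) = 1 + 3 = 4. (Direct check: xy = 22154570 = 19^4 · (170).)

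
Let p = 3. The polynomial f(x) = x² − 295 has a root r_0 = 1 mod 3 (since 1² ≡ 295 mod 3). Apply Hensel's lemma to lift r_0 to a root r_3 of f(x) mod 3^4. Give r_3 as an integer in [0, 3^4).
r_3 = 49 (mod 81)

Hensel's recurrence: r_{i+1} = r_i − f(r_i)·(f′(r_i))^{-1} mod 3^{i+2}, with f′(x) = 2x. Iterate:
  r_0 = 1 (mod 3)
  r_1 = 4 (mod 9)
  r_2 = 22 (mod 27)
  r_3 = 49 (mod 81)
Final: r_3 = 49, and one checks f(r_3) ≡ 0 mod 3^4.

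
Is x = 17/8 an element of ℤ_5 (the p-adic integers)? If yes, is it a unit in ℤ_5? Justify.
x ∈ ℤ_5^× (unit); v_5(x) = 0

ℤ_5 = {x ∈ ℚ_5 : v_5(x) ≥ 0} and ℤ_5^× = {x ∈ ℤ_5 : v_5(x) = 0}. Here v_5(17/8) = v_5(num) − v_5(den) = 0; compare against these criteria.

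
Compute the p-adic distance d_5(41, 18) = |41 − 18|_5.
d_5(41, 18) = 1

Step 1 — x − y = 41 − 18 = 23. Step 2 — v_5(23) = 0 (factor: 23 = (5^0 · 23); the sign does not affect v_p). Step 3 — |x − y|_5 = 5^{0} = 1.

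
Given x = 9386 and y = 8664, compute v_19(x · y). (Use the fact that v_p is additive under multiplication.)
v_19(81320304) = 4

v_p(x) = 2 (factor: 9386 = 19^2 · 26); v_p(y) = 2 (factor: 8664 = 19^2 · 24). Additivity: v_p(xy) = v_p(x) + v_p(y) = 2 + 2 = 4. (Direct check: xy = 81320304 = 19^4 · (624).)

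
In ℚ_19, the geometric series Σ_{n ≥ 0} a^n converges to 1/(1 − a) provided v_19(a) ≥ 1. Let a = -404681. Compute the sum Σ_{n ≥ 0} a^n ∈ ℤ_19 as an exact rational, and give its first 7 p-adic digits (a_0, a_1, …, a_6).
Σ a^n = 1/(1 − a) = 1/404682;  first 7 digits = (1, 0, 0, 17, 15, 18, 3)

v_19(a) = 3 ≥ 1, so the series converges in ℤ_19 to 1/(1 − a) = 1/(1 − (-404681)) = 1/404682. Expand this rational in ℤ_19: compute digits iteratively via d_i = x_i mod 19, x_{i+1} = (x_i − d_i)/19. The first 7 digits are (1, 0, 0, 17, 15, 18, 3).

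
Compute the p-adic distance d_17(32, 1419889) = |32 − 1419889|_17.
d_17(32, 1419889) = 1/1419857

Step 1 — x − y = 32 − 1419889 = -1419857. Step 2 — v_17(-1419857) = 5 (factor: -1419857 = −(17^5 · 1); the sign does not affect v_p). Step 3 — |x − y|_17 = 17^{-5} = 1/1419857.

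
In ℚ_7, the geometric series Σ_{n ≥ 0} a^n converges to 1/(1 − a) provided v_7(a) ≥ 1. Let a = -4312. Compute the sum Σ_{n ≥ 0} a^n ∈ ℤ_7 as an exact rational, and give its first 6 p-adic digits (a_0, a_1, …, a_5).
Σ a^n = 1/(1 − a) = 1/4313;  first 6 digits = (1, 0, 3, 1, 0, 0)

v_7(a) = 2 ≥ 1, so the series converges in ℤ_7 to 1/(1 − a) = 1/(1 − (-4312)) = 1/4313. Expand this rational in ℤ_7: compute digits iteratively via d_i = x_i mod 7, x_{i+1} = (x_i − d_i)/7. The first 6 digits are (1, 0, 3, 1, 0, 0).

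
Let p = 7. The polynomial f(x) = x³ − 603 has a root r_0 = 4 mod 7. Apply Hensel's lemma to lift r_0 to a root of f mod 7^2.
r_1 = 4 (mod 49)

Hensel: r_{i+1} = r_i − f(r_i)/f′(r_i) mod 7^{i+2}, where f′(x) = 3x². Iterate:
  r_0 = 4 (mod 7)
  r_1 = 4 (mod 49)
Final: r = 4 with f(r) ≡ 0 mod 7^2.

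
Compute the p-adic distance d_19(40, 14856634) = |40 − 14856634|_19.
d_19(40, 14856634) = 1/2476099

Step 1 — x − y = 40 − 14856634 = -14856594. Step 2 — v_19(-14856594) = 5 (factor: -14856594 = −(19^5 · 6); the sign does not affect v_p). Step 3 — |x − y|_19 = 19^{-5} = 1/2476099.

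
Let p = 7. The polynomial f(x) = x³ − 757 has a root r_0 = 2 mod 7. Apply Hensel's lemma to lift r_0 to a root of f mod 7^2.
r_1 = 44 (mod 49)

Hensel: r_{i+1} = r_i − f(r_i)/f′(r_i) mod 7^{i+2}, where f′(x) = 3x². Iterate:
  r_0 = 2 (mod 7)
  r_1 = 44 (mod 49)
Final: r = 44 with f(r) ≡ 0 mod 7^2.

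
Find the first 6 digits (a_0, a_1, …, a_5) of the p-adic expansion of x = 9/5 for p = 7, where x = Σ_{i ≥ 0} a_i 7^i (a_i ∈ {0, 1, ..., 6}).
(a_0, …, a_5) = (6, 5, 2, 1, 4, 5)

v_7(9/5) = 0 (numerator and denominator both coprime to 7), so x ∈ ℤ_7^×. Compute digits iteratively via a_i = x_i mod 7, x_{i+1} = (x_i − a_i)/7, with x_0 = x:
  x_0 = 9/5;  a_0 = 6;  x_1 = (x_0 − 6)/7 = -3/5
  x_1 = -3/5;  a_1 = 5;  x_2 = (x_1 − 5)/7 = -4/5
  x_2 = -4/5;  a_2 = 2;  x_3 = (x_2 − 2)/7 = -2/5
  x_3 = -2/5;  a_3 = 1;  x_4 = (x_3 − 1)/7 = -1/5
  x_4 = -1/5;  a_4 = 4;  x_5 = (x_4 − 4)/7 = -3/5
  x_5 = -3/5;  a_5 = 5;  x_6 = (x_5 − 5)/7 = -4/5
Digits: (6, 5, 2, 1, 4, 5).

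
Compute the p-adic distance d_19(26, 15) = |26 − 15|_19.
d_19(26, 15) = 1

Step 1 — x − y = 26 − 15 = 11. Step 2 — v_19(11) = 0 (factor: 11 = (19^0 · 11); the sign does not affect v_p). Step 3 — |x − y|_19 = 19^{0} = 1.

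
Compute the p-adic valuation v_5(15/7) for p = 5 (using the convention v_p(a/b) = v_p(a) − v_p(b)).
v_5(15/7) = 1

Factor powers of 5 from the numerator and denominator of the reduced fraction: 15 = 5^1 · 3 and 7 = 5^0 · 7. Apply v_p(a/b) = v_p(a) − v_p(b): v_5(15/7) = 1 − 0 = 1.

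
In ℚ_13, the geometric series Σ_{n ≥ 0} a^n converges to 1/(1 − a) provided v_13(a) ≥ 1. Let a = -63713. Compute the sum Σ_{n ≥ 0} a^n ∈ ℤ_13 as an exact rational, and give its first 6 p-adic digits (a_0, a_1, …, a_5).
Σ a^n = 1/(1 − a) = 1/63714;  first 6 digits = (1, 0, 0, 10, 10, 12)

v_13(a) = 3 ≥ 1, so the series converges in ℤ_13 to 1/(1 − a) = 1/(1 − (-63713)) = 1/63714. Expand this rational in ℤ_13: compute digits iteratively via d_i = x_i mod 13, x_{i+1} = (x_i − d_i)/13. The first 6 digits are (1, 0, 0, 10, 10, 12).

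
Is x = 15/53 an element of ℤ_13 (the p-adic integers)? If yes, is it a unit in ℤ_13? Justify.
x ∈ ℤ_13^× (unit); v_13(x) = 0

ℤ_13 = {x ∈ ℚ_13 : v_13(x) ≥ 0} and ℤ_13^× = {x ∈ ℤ_13 : v_13(x) = 0}. Here v_13(15/53) = v_13(num) − v_13(den) = 0; compare against these criteria.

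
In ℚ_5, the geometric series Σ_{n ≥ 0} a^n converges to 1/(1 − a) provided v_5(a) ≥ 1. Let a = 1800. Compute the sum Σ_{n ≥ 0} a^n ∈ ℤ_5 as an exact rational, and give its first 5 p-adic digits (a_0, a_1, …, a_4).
Σ a^n = 1/(1 − a) = -1/1799;  first 5 digits = (1, 0, 2, 4, 1)

v_5(a) = 2 ≥ 1, so the series converges in ℤ_5 to 1/(1 − a) = 1/(1 − 1800) = -1/1799. Expand this rational in ℤ_5: compute digits iteratively via d_i = x_i mod 5, x_{i+1} = (x_i − d_i)/5. The first 5 digits are (1, 0, 2, 4, 1).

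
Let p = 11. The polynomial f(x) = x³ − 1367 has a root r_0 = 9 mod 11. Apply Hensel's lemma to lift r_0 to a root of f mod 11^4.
r_3 = 1857 (mod 14641)

Hensel: r_{i+1} = r_i − f(r_i)/f′(r_i) mod 11^{i+2}, where f′(x) = 3x². Iterate:
  r_0 = 9 (mod 11)
  r_1 = 42 (mod 121)
  r_2 = 526 (mod 1331)
  r_3 = 1857 (mod 14641)
Final: r = 1857 with f(r) ≡ 0 mod 11^4.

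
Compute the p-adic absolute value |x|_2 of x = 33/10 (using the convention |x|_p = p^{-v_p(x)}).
|33/10|_2 = 2

Step 1 — compute v_2(x) by factoring powers of 2 out of the numerator and denominator: v_2(33/10) = -1. Step 2 — apply |x|_p = p^{-v_p(x)} = 2^{1} = 2.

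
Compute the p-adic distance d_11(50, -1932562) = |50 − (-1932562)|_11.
d_11(50, -1932562) = 1/161051

Step 1 — x − y = 50 − (-1932562) = 1932612. Step 2 — v_11(1932612) = 5 (factor: 1932612 = (11^5 · 12); the sign does not affect v_p). Step 3 — |x − y|_11 = 11^{-5} = 1/161051.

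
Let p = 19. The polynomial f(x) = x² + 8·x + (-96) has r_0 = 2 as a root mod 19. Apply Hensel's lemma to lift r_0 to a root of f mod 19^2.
r_1 = 249 (mod 361)

Hensel: r_{i+1} = r_i − f(r_i)·(f′(r_i))^{-1} mod 19^{i+2}, f′(x) = 2x + 8. Iterate:
  r_0 = 2 (mod 19)
  r_1 = 249 (mod 361)
Final: r = 249 satisfies f(r) ≡ 0 mod 19^2.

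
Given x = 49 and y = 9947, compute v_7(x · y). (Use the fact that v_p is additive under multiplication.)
v_7(487403) = 5

v_p(x) = 2 (factor: 49 = 7^2 · 1); v_p(y) = 3 (factor: 9947 = 7^3 · 29). Additivity: v_p(xy) = v_p(x) + v_p(y) = 2 + 3 = 5. (Direct check: xy = 487403 = 7^5 · (29).)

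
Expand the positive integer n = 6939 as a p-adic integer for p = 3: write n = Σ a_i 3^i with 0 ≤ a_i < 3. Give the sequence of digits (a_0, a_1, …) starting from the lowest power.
(a_0, a_1, …) = (0, 0, 0, 2, 1, 1, 0, 0, 1)

Repeated division by 3 gives the digits low-to-high: 6939 = 2·3^3 + 1·3^4 + 1·3^5 + 1·3^8. Digit sequence: (0, 0, 0, 2, 1, 1, 0, 0, 1).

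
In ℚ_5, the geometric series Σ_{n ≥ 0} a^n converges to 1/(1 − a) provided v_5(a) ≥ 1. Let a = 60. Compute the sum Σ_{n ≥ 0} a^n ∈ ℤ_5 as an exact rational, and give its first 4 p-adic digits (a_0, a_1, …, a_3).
Σ a^n = 1/(1 − a) = -1/59;  first 4 digits = (1, 2, 1, 2)

v_5(a) = 1 ≥ 1, so the series converges in ℤ_5 to 1/(1 − a) = 1/(1 − 60) = -1/59. Expand this rational in ℤ_5: compute digits iteratively via d_i = x_i mod 5, x_{i+1} = (x_i − d_i)/5. The first 4 digits are (1, 2, 1, 2).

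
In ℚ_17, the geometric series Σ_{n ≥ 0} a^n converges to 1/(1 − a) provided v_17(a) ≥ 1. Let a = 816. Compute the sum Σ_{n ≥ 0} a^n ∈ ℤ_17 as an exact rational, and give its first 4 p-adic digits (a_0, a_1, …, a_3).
Σ a^n = 1/(1 − a) = -1/815;  first 4 digits = (1, 14, 11, 6)

v_17(a) = 1 ≥ 1, so the series converges in ℤ_17 to 1/(1 − a) = 1/(1 − 816) = -1/815. Expand this rational in ℤ_17: compute digits iteratively via d_i = x_i mod 17, x_{i+1} = (x_i − d_i)/17. The first 4 digits are (1, 14, 11, 6).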